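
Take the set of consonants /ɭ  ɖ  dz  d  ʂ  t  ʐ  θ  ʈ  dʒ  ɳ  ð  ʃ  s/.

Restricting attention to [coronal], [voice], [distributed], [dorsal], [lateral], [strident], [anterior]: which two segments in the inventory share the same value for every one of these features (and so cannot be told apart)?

Both /ɳ/ and /ɖ/ are [+coronal], [+voice], [-distributed], [-dorsal], [-lateral], [-strident], [-anterior]. Since the list omits [sonorant] and [nasal] — which do distinguish the retroflex nasal from the voiced retroflex stop — this pair collapses; all other pairs remain distinct.

ɳ, ɖ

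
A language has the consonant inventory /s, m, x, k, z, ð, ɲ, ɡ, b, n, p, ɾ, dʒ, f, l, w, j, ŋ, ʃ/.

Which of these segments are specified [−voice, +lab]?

Checking each segment against [−voice], [+labial]: /p/ (voiceless bilabial stop), /f/ (voiceless labiodental fricative) satisfy every feature; every other segment in the inventory fails at least one.

p, f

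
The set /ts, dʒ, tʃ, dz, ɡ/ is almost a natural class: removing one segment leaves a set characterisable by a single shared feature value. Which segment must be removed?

ɡ

The remaining segments after removing /ɡ/ share [+delayed release]; /ɡ/ (voiced velar stop) is [-delayed release]. For every other candidate removal, the leftover set fails to share any single feature value that the removed segment lacks.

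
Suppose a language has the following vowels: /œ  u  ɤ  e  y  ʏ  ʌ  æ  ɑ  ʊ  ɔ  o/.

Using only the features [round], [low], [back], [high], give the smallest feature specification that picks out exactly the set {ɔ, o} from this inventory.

[−high, +back, +round]

The class [−high], [+back], [+round] has exactly /ɔ, o/ as its extension in this inventory. No smaller conjunction from the listed features achieves this: [+back, +round] alone would also admit /u, ʊ/; [−high, +round] alone would also admit /œ/; [−high, +back] alone would also admit /ɤ, ʌ, ɑ/; and checking the remaining two-feature bundles turns up none with this extension.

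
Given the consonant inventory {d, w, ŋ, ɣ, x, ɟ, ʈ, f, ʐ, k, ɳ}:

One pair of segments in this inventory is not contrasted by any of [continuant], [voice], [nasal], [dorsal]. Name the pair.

On the given features, /ɣ/ and /w/ have an identical profile: [+continuant], [+voice], [-nasal], [+dorsal]. No other two segments in the inventory coincide on all 4 features. (They do differ in [sonorant], [labial] and [round], which are not among the given features.)

ɣ, w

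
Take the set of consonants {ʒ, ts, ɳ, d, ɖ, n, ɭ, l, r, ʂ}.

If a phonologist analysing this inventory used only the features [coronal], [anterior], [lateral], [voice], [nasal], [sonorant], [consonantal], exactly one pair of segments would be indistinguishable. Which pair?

ɖ, ʒ

/ɖ/ (voiced retroflex stop) and /ʒ/ (voiced postalveolar fricative) are both [+coronal], [−anterior], [−lateral], [+voice], [−nasal], [−sonorant], [+consonantal], so none of the listed features separates them. (They do differ in [continuant], [strident] and [distributed], which are not among the given features.) Every other pair in the inventory differs on at least one listed feature.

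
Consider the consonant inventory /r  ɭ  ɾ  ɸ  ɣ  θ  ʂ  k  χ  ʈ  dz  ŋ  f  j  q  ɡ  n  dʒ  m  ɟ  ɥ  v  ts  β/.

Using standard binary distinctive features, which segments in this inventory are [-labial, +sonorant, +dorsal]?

Among the inventory, the [-labial] segments are /r, ɭ, ɾ, ɣ, θ, ʂ, k, χ, ʈ, dz, ŋ, j, q, ɡ, n, dʒ, ɟ, ts/.
Within that set, [+sonorant] gives /r, ɭ, ɾ, ŋ, j, n/.
Among these, [+dorsal] leaves /ŋ, j/.

ŋ, j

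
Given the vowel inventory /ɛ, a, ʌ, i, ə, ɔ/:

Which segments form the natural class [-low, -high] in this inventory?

Eliminate segments failing any feature: /a/ is [+low]; /i/ is [+high]. The remaining /ɛ, ʌ, ə, ɔ/ satisfy [-low], [-high].

ɛ, ʌ, ə, ɔ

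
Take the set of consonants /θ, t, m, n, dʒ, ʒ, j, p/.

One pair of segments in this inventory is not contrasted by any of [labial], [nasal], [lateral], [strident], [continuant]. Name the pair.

On the given features, /j/ and /θ/ have an identical profile: [−labial], [−nasal], [−lateral], [−strident], [+continuant]. No other two segments in the inventory coincide on all 5 features. (They do differ in [sonorant], [voice] and [dorsal], which are not among the given features.)

j, θ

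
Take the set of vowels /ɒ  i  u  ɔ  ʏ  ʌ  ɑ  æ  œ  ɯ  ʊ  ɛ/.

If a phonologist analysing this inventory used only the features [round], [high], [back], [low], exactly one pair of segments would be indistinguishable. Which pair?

Both /ʊ/ and /u/ are [+round], [+high], [+back], [-low]. Since the list omits [tense] — which does distinguish the high back rounded lax vowel from the high back rounded tense vowel — this pair collapses; all other pairs remain distinct.

ʊ, u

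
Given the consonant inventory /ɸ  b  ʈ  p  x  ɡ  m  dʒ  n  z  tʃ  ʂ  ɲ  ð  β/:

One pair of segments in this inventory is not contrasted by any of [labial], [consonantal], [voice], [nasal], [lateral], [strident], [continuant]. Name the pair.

Both /ɲ/ and /n/ are [−labial], [+consonantal], [+voice], [+nasal], [−lateral], [−strident], [−continuant]. Since the list omits [dorsal] — which does distinguish the palatal nasal from the alveolar nasal — this pair collapses; all other pairs remain distinct.

ɲ, n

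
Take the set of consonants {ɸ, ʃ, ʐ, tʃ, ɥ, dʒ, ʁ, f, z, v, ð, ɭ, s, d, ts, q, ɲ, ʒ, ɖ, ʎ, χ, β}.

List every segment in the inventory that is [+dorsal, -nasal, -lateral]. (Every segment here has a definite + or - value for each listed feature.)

The [+dorsal] segments are /ɥ, ʁ, q, ɲ, ʎ, χ/.
Among these, [-nasal] gives /ɥ, ʁ, q, ʎ, χ/.
Within that set, [-lateral] leaves /ɥ, ʁ, q, χ/.

ɥ, ʁ, q, χ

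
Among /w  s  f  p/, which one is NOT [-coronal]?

/s/ is the voiceless alveolar fricative, which is [+coronal]; the rest — /f, p, w/ — are [-coronal].

s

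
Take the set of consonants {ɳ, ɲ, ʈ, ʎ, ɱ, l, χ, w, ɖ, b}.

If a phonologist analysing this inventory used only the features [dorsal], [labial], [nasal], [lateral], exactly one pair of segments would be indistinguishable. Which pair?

On the given features, /ɖ/ and /ʈ/ have an identical profile: [-dorsal], [-labial], [-nasal], [-lateral]. No other two segments in the inventory coincide on all 4 features. (They do differ in [voice], which is not among the given features.)

ɖ, ʈ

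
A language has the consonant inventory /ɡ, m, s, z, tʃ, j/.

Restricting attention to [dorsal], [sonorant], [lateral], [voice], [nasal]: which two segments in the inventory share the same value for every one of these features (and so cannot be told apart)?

s, tʃ

On the given features, /s/ and /tʃ/ have an identical profile: [-dorsal], [-sonorant], [-lateral], [-voice], [-nasal]. No other two segments in the inventory coincide on all 5 features. (They do differ in [continuant], [anterior] and [distributed], which are not among the given features.)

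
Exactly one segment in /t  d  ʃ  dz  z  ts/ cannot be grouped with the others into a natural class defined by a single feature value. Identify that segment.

ʃ

The remaining segments after removing /ʃ/ share [-distributed]; /ʃ/ (voiceless postalveolar fricative) is [+distributed]. For every other candidate removal, the leftover set fails to share any single feature value that the removed segment lacks.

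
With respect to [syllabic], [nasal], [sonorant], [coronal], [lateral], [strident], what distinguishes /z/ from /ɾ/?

[sonorant], [strident]

The two segments share [−syllabic], [−nasal], [+coronal], [−lateral]. The only features from the list on which they differ: /z/ is [−sonorant] while /ɾ/ is [+sonorant]; /z/ is [+strident] while /ɾ/ is [−strident].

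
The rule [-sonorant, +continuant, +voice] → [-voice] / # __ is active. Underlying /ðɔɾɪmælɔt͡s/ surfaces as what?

/ð/ satisfies [-sonorant, +continuant, +voice] and sits in # __. The [-voice] counterpart of the voiced dental fricative is /θ/. Other segments in /ðɔɾɪmælɔt͡s/ either fail the structural description or are not in the environment, so the surface form is [θɔɾɪmælɔt͡s].

[θɔɾɪmælɔt͡s]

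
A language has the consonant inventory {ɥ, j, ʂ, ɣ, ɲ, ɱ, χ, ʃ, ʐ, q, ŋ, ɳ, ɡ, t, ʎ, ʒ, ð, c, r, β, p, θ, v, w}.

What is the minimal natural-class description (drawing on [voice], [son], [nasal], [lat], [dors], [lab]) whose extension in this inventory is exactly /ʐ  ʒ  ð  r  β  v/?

[+voice, -nasal, -dors]

The class [+voice], [-nasal], [-dorsal] has exactly /ʐ, ʒ, ð, r, β, v/ as its extension in this inventory. No smaller conjunction from the listed features achieves this: [-nasal, -dorsal] alone would also admit /ʂ, ʃ, t, p, …/; [+voice, -dorsal] alone would also admit /ɱ, ɳ/; [+voice, -nasal] alone would also admit /ɥ, j, ɣ, ɡ, …/; and checking the remaining two-feature bundles turns up none with this extension.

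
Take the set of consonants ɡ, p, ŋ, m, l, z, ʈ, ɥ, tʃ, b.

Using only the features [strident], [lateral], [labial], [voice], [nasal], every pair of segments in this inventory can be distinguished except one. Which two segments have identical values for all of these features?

Both /b/ and /ɥ/ are [−strident], [−lateral], [+labial], [+voice], [−nasal]. Since the list omits [sonorant], [continuant], [round] and [dorsal] — which do distinguish the voiced bilabial stop from the labial-palatal glide — this pair collapses; all other pairs remain distinct.

b, ɥ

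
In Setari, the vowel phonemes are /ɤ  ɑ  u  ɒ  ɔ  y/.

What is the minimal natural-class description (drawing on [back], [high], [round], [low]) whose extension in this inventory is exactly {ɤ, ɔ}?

/ɤ, ɔ/ are all [−high], [−low], and no other segment in the inventory matches both values. Dropping any one of them over-generates: [−low] alone would also admit /u, y/; [−high] alone would also admit /ɑ, ɒ/. No other single listed feature picks out exactly this set either, so fewer than two features will not do.

[−high, −low]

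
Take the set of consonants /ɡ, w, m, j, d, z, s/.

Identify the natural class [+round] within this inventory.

w

The [+round] segments here are /w/; the remaining /ɡ, m, j, d, z, s/ are [−round].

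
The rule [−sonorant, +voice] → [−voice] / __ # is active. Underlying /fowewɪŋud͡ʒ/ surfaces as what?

Only the final segment /d͡ʒ/ is both word-final and matches the structural description. It is a voiced postalveolar affricate, so [−sonorant, +voice] holds; changing it to [−voice] with all other features held fixed yields /t͡ʃ/ (voiceless postalveolar affricate). No other segment meets both the structural description and the environment, so the output is [fowewɪŋut͡ʃ].

[fowewɪŋut͡ʃ]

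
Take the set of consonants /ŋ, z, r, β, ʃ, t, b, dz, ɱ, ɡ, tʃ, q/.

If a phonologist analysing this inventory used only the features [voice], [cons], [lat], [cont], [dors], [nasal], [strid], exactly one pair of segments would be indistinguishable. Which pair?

r, β

On the given features, /r/ and /β/ have an identical profile: [+voice], [+consonantal], [−lateral], [+continuant], [−dorsal], [−nasal], [−strident]. No other two segments in the inventory coincide on all 7 features. (They do differ in [sonorant], [labial] and [coronal], which are not among the given features.)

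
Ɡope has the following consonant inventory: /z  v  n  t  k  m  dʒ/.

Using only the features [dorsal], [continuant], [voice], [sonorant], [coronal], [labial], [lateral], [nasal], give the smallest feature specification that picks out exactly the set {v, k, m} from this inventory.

/v, k, m/ are exactly the [−coronal] segments in the inventory, so a single feature suffices.

[−coronal]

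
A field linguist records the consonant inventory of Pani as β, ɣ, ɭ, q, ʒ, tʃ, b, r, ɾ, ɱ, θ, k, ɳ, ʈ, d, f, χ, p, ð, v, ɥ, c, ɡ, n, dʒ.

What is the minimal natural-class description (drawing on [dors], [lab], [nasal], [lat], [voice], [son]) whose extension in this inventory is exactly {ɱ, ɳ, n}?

[+nasal]

/ɱ, ɳ, n/ are exactly the [+nasal] segments in the inventory, so a single feature suffices.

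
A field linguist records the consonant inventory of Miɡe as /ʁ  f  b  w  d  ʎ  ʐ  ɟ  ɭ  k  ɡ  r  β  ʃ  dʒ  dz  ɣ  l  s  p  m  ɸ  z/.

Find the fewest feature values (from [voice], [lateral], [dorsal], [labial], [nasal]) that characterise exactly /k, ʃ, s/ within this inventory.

Every target segment is [-voice], [-labial]; each remaining inventory member fails at least one of these. Each conjunct is needed — [-labial] alone would also admit /ʁ, d, ʎ, ʐ, …/; [-voice] alone would also admit /f, p, ɸ/ — and no other single listed feature has exactly this extension, so two is the minimum.

[-voice, -labial]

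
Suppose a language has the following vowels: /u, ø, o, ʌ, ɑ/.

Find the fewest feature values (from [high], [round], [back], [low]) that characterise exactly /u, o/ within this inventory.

[+back, +round]

Every target segment is [+back], [+round]; each remaining inventory member fails at least one of these. Each conjunct is needed — [+round] alone would also admit /ø/; [+back] alone would also admit /ʌ, ɑ/ — and no other single listed feature has exactly this extension, so two is the minimum.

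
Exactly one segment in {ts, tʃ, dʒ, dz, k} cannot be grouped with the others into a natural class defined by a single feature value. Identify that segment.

[delayed release] (equivalently [strident], [coronal], [dorsal]) groups all but one: /dʒ, ts, tʃ, dz/ share [+delayed release] while /k/ (voiceless velar stop) alone is [−delayed release]. Removing any other segment would not leave a single-feature class that excludes it.

k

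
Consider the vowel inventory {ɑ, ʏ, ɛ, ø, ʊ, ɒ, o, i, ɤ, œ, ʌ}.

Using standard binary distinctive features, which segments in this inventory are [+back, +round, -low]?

Checking each segment against [+back], [+round], [-low]: /ʊ/ (high back rounded lax vowel), /o/ (mid back rounded tense vowel) satisfy every feature; every other segment in the inventory fails at least one.

ʊ, o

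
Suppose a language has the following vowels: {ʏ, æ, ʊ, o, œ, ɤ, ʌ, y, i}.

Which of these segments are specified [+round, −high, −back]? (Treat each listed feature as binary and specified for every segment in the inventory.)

œ

Among the inventory, the [+round] segments are /ʏ, ʊ, o, œ, y/.
Intersecting with [−high] gives /o, œ/.
Within that set, [−back] leaves /œ/.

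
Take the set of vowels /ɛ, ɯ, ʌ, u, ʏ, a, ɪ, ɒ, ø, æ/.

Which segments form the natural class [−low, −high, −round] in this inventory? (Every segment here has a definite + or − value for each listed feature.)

ɛ, ʌ

Checking each segment against [−low], [−high], [−round]: /ɛ/ (mid front unrounded lax vowel), /ʌ/ (mid back unrounded lax vowel) satisfy every feature; every other segment in the inventory fails at least one.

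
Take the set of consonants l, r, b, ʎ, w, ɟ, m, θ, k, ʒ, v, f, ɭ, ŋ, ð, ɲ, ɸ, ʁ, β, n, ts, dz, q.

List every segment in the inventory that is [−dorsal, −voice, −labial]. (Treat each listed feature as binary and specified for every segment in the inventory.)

Among the inventory, the [−dorsal] segments are /l, r, b, m, θ, ʒ, v, f, ɭ, ð, ɸ, β, n, ts, dz/.
Within that set, [−voice] gives /θ, f, ɸ, ts/.
Intersecting with [−labial] leaves /θ, ts/.

θ, ts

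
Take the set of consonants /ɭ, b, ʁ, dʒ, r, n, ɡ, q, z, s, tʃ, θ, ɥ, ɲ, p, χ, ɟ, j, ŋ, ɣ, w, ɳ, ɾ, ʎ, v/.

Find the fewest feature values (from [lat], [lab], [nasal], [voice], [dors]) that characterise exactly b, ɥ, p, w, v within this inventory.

/b, ɥ, p, w, v/ are exactly the [+labial] segments in the inventory, so a single feature suffices.

[+lab]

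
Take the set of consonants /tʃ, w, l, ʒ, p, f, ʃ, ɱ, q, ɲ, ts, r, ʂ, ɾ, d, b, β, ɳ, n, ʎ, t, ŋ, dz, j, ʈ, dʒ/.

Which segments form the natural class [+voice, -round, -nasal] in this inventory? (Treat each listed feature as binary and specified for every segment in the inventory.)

Checking each segment against [+voice], [-round], [-nasal]: /l/ (alveolar lateral approximant), /ʒ/ (voiced postalveolar fricative), /r/ (alveolar trill), /ɾ/ (alveolar tap), /d/ (voiced alveolar stop), /b/ (voiced bilabial stop), among others, satisfy every feature; every other segment in the inventory fails at least one.

l, ʒ, r, ɾ, d, b, β, ʎ, dz, j, dʒ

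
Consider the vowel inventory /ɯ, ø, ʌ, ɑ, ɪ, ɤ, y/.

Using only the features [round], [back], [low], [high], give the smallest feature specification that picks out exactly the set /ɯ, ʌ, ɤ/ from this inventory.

[−low, +back]

/ɯ, ʌ, ɤ/ are all [−low], [+back], and no other segment in the inventory matches both values. Dropping any one of them over-generates: [+back] alone would also admit /ɑ/; [−low] alone would also admit /ø, ɪ, y/. No other single listed feature picks out exactly this set either, so fewer than two features will not do.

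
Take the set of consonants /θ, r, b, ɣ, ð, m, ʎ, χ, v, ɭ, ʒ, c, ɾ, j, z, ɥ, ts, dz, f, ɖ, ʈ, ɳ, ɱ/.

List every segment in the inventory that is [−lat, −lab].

Eliminate segments failing any feature: /b, m, v, ɥ, f, ɱ/ are [+labial]; /ʎ, ɭ/ are [+lateral]. The remaining /θ, r, ɣ, ð, χ, ʒ, c, ɾ, j, z, ts, dz, ɖ, ʈ, ɳ/ satisfy [−lateral], [−labial].

θ, r, ɣ, ð, χ, ʒ, c, ɾ, j, z, ts, dz, ɖ, ʈ, ɳ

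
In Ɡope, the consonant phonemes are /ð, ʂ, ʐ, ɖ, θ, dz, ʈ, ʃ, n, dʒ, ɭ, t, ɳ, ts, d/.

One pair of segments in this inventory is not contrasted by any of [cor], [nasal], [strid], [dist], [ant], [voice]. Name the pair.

/ɭ/ (retroflex lateral approximant) and /ɖ/ (voiced retroflex stop) are both [+coronal], [−nasal], [−strident], [−distributed], [−anterior], [+voice], so none of the listed features separates them. (They do differ in [sonorant] and [lateral], which are not among the given features.) Every other pair in the inventory differs on at least one listed feature.

ɭ, ɖ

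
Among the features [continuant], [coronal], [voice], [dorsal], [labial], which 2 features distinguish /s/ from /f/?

/s/ (voiceless alveolar fricative) and /f/ (voiceless labiodental fricative) agree on [+continuant], [−voice], [−dorsal]. They differ on [labial] (/s/ [−], /f/ [+]), [coronal] (/s/ [+], /f/ [−]).

[labial], [coronal]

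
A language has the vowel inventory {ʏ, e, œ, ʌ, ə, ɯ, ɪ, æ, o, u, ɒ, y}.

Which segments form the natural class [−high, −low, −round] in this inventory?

e, ʌ, ə

First, the [−high] segments are /e, œ, ʌ, ə, æ, o, ɒ/.
Within that set, [−low] gives /e, œ, ʌ, ə, o/.
Among these, [−round] leaves /e, ʌ, ə/.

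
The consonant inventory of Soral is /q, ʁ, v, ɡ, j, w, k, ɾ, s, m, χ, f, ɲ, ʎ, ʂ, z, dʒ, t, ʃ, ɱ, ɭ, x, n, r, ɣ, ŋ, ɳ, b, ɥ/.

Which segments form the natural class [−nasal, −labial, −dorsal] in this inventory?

Eliminate segments failing any feature: /q, ʁ, ɡ, j, k, χ, ʎ, x, ɣ/ are [+dorsal]; /v, w, f, b, ɥ/ are [+labial]; /m, ɲ, ɱ, n, ŋ, ɳ/ are [+nasal]. The remaining /ɾ, s, ʂ, z, dʒ, t, ʃ, ɭ, r/ satisfy [−nasal], [−labial], [−dorsal].

ɾ, s, ʂ, z, dʒ, t, ʃ, ɭ, r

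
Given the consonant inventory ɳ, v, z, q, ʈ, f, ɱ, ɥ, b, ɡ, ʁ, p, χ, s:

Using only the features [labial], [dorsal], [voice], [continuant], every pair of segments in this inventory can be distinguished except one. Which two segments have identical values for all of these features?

ɱ, b

/ɱ/ (labiodental nasal) and /b/ (voiced bilabial stop) are both [+labial], [-dorsal], [+voice], [-continuant], so none of the listed features separates them. (They do differ in [sonorant] and [nasal], which are not among the given features.) Every other pair in the inventory differs on at least one listed feature.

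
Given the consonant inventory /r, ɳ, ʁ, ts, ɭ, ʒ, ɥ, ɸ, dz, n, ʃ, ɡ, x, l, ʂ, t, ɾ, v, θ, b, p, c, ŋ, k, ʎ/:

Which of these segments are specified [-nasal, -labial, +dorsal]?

First, the [-nasal] segments are /r, ʁ, ts, ɭ, ʒ, ɥ, ɸ, dz, ʃ, ɡ, x, l, ʂ, t, ɾ, v, θ, b, p, c, k, ʎ/.
Intersecting with [-labial] gives /r, ʁ, ts, ɭ, ʒ, dz, ʃ, ɡ, x, l, ʂ, t, ɾ, θ, c, k, ʎ/.
Of those, [+dorsal] leaves /ʁ, ɡ, x, c, k, ʎ/.

ʁ, ɡ, x, c, k, ʎ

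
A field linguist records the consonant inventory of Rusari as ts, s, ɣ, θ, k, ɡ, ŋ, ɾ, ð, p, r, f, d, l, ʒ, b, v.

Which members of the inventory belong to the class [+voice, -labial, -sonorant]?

ɣ, ɡ, ð, d, ʒ

Checking each segment against [+voice], [-labial], [-sonorant]: /ɣ/ (voiced velar fricative), /ɡ/ (voiced velar stop), /ð/ (voiced dental fricative), /d/ (voiced alveolar stop), /ʒ/ (voiced postalveolar fricative) satisfy every feature; every other segment in the inventory fails at least one.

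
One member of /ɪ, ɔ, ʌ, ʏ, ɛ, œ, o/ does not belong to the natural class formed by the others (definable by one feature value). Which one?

The remaining segments after removing /o/ share [−tense]; /o/ (mid back rounded tense vowel) is [+tense]. For every other candidate removal, the leftover set fails to share any single feature value that the removed segment lacks.

o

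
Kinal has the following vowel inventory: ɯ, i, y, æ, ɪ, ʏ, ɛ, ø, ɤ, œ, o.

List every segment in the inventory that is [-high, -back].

æ, ɛ, ø, œ

Checking each segment against [-high], [-back]: /æ/ (low front unrounded vowel), /ɛ/ (mid front unrounded lax vowel), /ø/ (mid front rounded tense vowel), /œ/ (mid front rounded lax vowel) satisfy every feature; every other segment in the inventory fails at least one.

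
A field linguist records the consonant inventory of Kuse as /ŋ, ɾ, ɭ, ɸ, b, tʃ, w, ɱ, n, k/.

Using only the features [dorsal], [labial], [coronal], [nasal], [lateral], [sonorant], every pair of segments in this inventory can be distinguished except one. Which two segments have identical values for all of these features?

/b/ (voiced bilabial stop) and /ɸ/ (voiceless bilabial fricative) are both [-dorsal], [+labial], [-coronal], [-nasal], [-lateral], [-sonorant], so none of the listed features separates them. (They do differ in [voice] and [continuant], which are not among the given features.) Every other pair in the inventory differs on at least one listed feature.

b, ɸ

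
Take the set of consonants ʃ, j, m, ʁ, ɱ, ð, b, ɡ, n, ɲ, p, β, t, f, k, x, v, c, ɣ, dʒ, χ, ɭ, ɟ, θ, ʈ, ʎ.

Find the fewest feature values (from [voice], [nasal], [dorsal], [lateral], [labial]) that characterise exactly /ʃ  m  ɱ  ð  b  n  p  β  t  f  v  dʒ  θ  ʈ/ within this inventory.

[−lateral, −dorsal]

The class [−lateral], [−dorsal] has exactly /ʃ, m, ɱ, ð, b, n, p, β, t, f, v, dʒ, θ, ʈ/ as its extension in this inventory. No smaller conjunction from the listed features achieves this: [−dorsal] alone would also admit /ɭ/; [−lateral] alone would also admit /j, ʁ, ɡ, ɲ, …/; and checking the remaining single features turns up none with this extension.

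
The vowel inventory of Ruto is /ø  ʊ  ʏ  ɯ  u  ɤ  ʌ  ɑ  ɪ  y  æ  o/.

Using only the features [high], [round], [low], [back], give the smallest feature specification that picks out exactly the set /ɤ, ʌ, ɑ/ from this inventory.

[−high, +back, −round]

The class [−high], [+back], [−round] has exactly /ɤ, ʌ, ɑ/ as its extension in this inventory. No smaller conjunction from the listed features achieves this: [+back, −round] alone would also admit /ɯ/; [−high, −round] alone would also admit /æ/; [−high, +back] alone would also admit /o/; and checking the remaining two-feature bundles turns up none with this extension.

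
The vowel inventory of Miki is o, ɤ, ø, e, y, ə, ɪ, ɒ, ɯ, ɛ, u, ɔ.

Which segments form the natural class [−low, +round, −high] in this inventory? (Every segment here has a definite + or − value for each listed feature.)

o, ø, ɔ

Eliminate segments failing any feature: /ɤ, e, ə, ɪ, ɯ, ɛ/ are [−round]; /y, u/ are [+high]; /ɒ/ is [+low]. The remaining /o, ø, ɔ/ satisfy [−low], [+round], [−high].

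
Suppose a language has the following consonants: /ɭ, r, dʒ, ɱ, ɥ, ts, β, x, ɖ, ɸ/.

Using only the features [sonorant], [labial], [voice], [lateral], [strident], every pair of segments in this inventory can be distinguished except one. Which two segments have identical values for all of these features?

ɱ, ɥ

On the given features, /ɱ/ and /ɥ/ have an identical profile: [+sonorant], [+labial], [+voice], [−lateral], [−strident]. No other two segments in the inventory coincide on all 5 features. (They do differ in [nasal], [continuant], [round] and [dorsal], which are not among the given features.)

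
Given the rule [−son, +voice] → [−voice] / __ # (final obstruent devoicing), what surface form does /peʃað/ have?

[peʃaθ]

The only segment in the rule's environment that also matches [−son, +voice] is /ð/. Applying [−voice] turns the voiced dental fricative into /θ/ (voiceless dental fricative), giving [peʃaθ].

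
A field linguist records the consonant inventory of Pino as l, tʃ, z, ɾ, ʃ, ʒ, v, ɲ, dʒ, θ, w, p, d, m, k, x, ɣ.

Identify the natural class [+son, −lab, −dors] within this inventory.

Checking each segment against [+sonorant], [−labial], [−dorsal]: /l/ (alveolar lateral approximant), /ɾ/ (alveolar tap) satisfy every feature; every other segment in the inventory fails at least one.

l, ɾ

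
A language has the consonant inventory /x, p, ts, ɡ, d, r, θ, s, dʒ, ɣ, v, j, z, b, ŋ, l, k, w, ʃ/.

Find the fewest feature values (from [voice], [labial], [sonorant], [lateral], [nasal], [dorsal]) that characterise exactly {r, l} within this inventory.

[+sonorant, -dorsal]

Every target segment is [+sonorant], [-dorsal]; each remaining inventory member fails at least one of these. Each conjunct is needed — [-dorsal] alone would also admit /p, ts, d, θ, …/; [+sonorant] alone would also admit /j, ŋ, w/ — and no other single listed feature has exactly this extension, so two is the minimum.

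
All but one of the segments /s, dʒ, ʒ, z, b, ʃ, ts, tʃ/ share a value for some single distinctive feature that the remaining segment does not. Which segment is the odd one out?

b

The remaining segments after removing /b/ share [+strident]; /b/ (voiced bilabial stop) is [-strident]. For every other candidate removal, the leftover set fails to share any single feature value that the removed segment lacks.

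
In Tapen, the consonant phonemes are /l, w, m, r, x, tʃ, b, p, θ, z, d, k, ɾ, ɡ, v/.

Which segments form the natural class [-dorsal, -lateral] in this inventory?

m, r, tʃ, b, p, θ, z, d, ɾ, v

Checking each segment against [-dorsal], [-lateral]: /m/ (bilabial nasal), /r/ (alveolar trill), /tʃ/ (voiceless postalveolar affricate), /b/ (voiced bilabial stop), /p/ (voiceless bilabial stop), /θ/ (voiceless dental fricative), among others, satisfy every feature; every other segment in the inventory fails at least one.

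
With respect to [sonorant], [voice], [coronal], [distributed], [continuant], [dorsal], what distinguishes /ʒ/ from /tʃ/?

[voice], [continuant]

The two segments share [-sonorant], [+coronal], [+distributed], [-dorsal]. The only features from the list on which they differ: /ʒ/ is [+voice] while /tʃ/ is [-voice]; /ʒ/ is [+continuant] while /tʃ/ is [-continuant].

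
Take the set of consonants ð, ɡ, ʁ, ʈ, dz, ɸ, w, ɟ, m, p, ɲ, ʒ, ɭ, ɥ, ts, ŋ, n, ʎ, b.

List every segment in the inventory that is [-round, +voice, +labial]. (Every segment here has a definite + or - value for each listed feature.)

m, b

Eliminate segments failing any feature: /ð, ɡ, ʁ, dz, ɟ, ɲ, ʒ, ɭ, ŋ, n, ʎ/ are [-labial]; /ʈ, ɸ, p, ts/ are [-voice]; /w, ɥ/ are [+round]. The remaining /m, b/ satisfy [-round], [+voice], [+labial].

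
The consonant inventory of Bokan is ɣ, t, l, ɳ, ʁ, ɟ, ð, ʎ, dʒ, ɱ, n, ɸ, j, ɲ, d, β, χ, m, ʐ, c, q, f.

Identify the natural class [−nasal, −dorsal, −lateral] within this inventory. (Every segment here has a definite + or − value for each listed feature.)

Eliminate segments failing any feature: /ɣ, ʁ, ɟ, ʎ, j, χ, c, q/ are [+dorsal]; /l/ is [+lateral]; /ɳ, ɱ, n, ɲ, m/ are [+nasal]. The remaining /t, ð, dʒ, ɸ, d, β, ʐ, f/ satisfy [−nasal], [−dorsal], [−lateral].

t, ð, dʒ, ɸ, d, β, ʐ, f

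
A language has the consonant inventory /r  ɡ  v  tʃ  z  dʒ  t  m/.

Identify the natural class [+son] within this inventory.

r, m

The feature [sonorant] marks segments produced without turbulent airflow (nasals, liquids, glides, vowels). In this inventory /r, m/ have that property, so they are [+sonorant]; /ɡ, v, tʃ, z, dʒ, t/ are [−sonorant].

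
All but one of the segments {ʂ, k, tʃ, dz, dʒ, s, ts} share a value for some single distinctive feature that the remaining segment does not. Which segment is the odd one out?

The remaining segments after removing /k/ share [+strident]; /k/ (voiceless velar stop) is [-strident]. For every other candidate removal, the leftover set fails to share any single feature value that the removed segment lacks.

k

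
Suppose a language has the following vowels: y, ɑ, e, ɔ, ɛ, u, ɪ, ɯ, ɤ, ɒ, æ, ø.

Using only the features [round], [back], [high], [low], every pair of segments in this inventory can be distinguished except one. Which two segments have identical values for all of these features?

ɛ, e

On the given features, /ɛ/ and /e/ have an identical profile: [−round], [−back], [−high], [−low]. No other two segments in the inventory coincide on all 4 features. (They do differ in [tense], which is not among the given features.)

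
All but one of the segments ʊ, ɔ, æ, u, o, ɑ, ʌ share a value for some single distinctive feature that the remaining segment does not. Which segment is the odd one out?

[back] groups all but one: /ʌ, o, ɔ, u, ɑ, ʊ/ share [+back] while /æ/ (low front unrounded vowel) alone is [−back]. Removing any other segment would not leave a single-feature class that excludes it.

æ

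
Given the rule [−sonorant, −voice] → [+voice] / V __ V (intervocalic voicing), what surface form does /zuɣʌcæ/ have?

[zuɣʌɟæ]

Only /c/ occurs between two vowels (/ʌ/ __ /æ/) and matches the structural description. It is a voiceless palatal stop, so [−sonorant, −voice] holds; changing it to [+voice] with all other features held fixed yields /ɟ/ (voiced palatal stop). No other segment meets both the structural description and the environment, so the output is [zuɣʌɟæ].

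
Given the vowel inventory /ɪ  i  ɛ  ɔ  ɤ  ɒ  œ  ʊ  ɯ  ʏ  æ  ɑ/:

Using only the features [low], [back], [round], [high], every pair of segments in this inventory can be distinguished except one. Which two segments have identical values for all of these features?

/ɪ/ (high front unrounded lax vowel) and /i/ (high front unrounded tense vowel) are both [-low], [-back], [-round], [+high], so none of the listed features separates them. (They do differ in [tense], which is not among the given features.) Every other pair in the inventory differs on at least one listed feature.

ɪ, i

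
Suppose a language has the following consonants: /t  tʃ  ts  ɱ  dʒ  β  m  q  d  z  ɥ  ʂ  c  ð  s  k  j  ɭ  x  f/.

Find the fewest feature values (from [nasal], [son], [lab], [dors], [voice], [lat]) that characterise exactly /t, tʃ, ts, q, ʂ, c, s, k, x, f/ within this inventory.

[−voice]

The target set is precisely the extension of [−voice] in this inventory.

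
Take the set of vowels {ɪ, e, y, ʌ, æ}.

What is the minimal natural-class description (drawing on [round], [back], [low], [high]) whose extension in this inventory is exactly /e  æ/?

[−high, −back]

/e, æ/ are all [−high], [−back], and no other segment in the inventory matches both values. Dropping any one of them over-generates: [−back] alone would also admit /ɪ, y/; [−high] alone would also admit /ʌ/. No other single listed feature picks out exactly this set either, so fewer than two features will not do.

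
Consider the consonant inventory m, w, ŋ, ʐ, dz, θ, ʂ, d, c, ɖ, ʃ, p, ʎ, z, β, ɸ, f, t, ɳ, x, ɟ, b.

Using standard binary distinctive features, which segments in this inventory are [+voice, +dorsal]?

Checking each segment against [+voice], [+dorsal]: /w/ (labial-velar glide), /ŋ/ (velar nasal), /ʎ/ (palatal lateral approximant), /ɟ/ (voiced palatal stop) satisfy every feature; every other segment in the inventory fails at least one.

w, ŋ, ʎ, ɟ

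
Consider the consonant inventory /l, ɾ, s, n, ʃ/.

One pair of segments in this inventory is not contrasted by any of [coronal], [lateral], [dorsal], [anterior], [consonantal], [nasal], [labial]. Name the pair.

ɾ, s

/ɾ/ (alveolar tap) and /s/ (voiceless alveolar fricative) are both [+coronal], [−lateral], [−dorsal], [+anterior], [+consonantal], [−nasal], [−labial], so none of the listed features separates them. (They do differ in [sonorant], [voice] and [strident], which are not among the given features.) Every other pair in the inventory differs on at least one listed feature.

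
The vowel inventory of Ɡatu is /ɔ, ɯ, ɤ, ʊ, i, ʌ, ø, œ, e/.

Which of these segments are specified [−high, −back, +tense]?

Among the inventory, the [−high] segments are /ɔ, ɤ, ʌ, ø, œ, e/.
Among these, [−back] gives /ø, œ, e/.
Of those, [+tense] leaves /ø, e/.

ø, e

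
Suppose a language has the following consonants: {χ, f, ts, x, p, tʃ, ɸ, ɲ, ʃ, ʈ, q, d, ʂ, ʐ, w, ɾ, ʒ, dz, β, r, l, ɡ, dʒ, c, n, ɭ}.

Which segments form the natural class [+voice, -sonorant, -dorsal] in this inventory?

Checking each segment against [+voice], [-sonorant], [-dorsal]: /d/ (voiced alveolar stop), /ʐ/ (voiced retroflex fricative), /ʒ/ (voiced postalveolar fricative), /dz/ (voiced alveolar affricate), /β/ (voiced bilabial fricative), /dʒ/ (voiced postalveolar affricate) satisfy every feature; every other segment in the inventory fails at least one.

d, ʐ, ʒ, dz, β, dʒ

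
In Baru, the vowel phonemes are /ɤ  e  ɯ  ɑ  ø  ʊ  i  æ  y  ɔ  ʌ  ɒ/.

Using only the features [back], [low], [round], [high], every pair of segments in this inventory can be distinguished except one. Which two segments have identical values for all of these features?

On the given features, /ɤ/ and /ʌ/ have an identical profile: [+back], [−low], [−round], [−high]. No other two segments in the inventory coincide on all 4 features. (They do differ in [tense], which is not among the given features.)

ɤ, ʌ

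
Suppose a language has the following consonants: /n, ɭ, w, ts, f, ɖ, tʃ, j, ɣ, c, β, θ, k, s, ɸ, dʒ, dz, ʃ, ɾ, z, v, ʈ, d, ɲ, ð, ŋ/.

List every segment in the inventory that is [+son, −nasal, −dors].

ɭ, ɾ

First, the [+sonorant] segments are /n, ɭ, w, j, ɾ, ɲ, ŋ/.
Of those, [−nasal] gives /ɭ, w, j, ɾ/.
Among these, [−dorsal] leaves /ɭ, ɾ/.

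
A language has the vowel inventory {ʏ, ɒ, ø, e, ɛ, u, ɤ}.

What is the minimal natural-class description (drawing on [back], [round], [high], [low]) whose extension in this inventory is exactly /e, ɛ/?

Every target segment is [-back], [-round]; each remaining inventory member fails at least one of these. Each conjunct is needed — [-round] alone would also admit /ɤ/; [-back] alone would also admit /ʏ, ø/ — and no other single listed feature has exactly this extension, so two is the minimum.

[-back, -round]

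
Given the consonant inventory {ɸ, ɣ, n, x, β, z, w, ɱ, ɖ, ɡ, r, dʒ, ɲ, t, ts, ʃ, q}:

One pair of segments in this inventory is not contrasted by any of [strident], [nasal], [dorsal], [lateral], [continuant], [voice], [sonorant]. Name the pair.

ɱ, n

Both /ɱ/ and /n/ are [-strident], [+nasal], [-dorsal], [-lateral], [-continuant], [+voice], [+sonorant]. Since the list omits [labial] and [coronal] — which do distinguish the labiodental nasal from the alveolar nasal — this pair collapses; all other pairs remain distinct.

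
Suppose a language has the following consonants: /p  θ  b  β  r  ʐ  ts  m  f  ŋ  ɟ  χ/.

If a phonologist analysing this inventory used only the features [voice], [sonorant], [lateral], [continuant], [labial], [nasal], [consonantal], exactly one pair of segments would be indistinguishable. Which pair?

On the given features, /χ/ and /θ/ have an identical profile: [−voice], [−sonorant], [−lateral], [+continuant], [−labial], [−nasal], [+consonantal]. No other two segments in the inventory coincide on all 7 features. (They do differ in [coronal] and [dorsal], which are not among the given features.)

χ, θ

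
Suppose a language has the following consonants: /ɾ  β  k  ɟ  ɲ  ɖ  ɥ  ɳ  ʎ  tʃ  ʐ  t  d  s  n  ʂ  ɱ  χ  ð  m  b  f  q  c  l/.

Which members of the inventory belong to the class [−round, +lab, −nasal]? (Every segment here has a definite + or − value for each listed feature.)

Checking each segment against [−round], [+labial], [−nasal]: /β/ (voiced bilabial fricative), /b/ (voiced bilabial stop), /f/ (voiceless labiodental fricative) satisfy every feature; every other segment in the inventory fails at least one.

β, b, f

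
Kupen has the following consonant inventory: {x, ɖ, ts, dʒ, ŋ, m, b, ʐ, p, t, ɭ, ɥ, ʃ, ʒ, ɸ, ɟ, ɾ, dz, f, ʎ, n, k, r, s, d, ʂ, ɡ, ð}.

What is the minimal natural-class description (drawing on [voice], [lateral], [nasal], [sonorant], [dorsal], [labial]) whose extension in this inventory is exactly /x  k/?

[−voice, +dorsal]

Every target segment is [−voice], [+dorsal]; each remaining inventory member fails at least one of these. Each conjunct is needed — [+dorsal] alone would also admit /ŋ, ɥ, ɟ, ʎ, …/; [−voice] alone would also admit /ts, p, t, ʃ, …/ — and no other single listed feature has exactly this extension, so two is the minimum.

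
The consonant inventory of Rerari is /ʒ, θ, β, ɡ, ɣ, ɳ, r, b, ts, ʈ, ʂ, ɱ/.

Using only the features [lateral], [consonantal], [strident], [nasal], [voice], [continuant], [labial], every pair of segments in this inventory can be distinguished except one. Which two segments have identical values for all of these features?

/ɣ/ (voiced velar fricative) and /r/ (alveolar trill) are both [-lateral], [+consonantal], [-strident], [-nasal], [+voice], [+continuant], [-labial], so none of the listed features separates them. (They do differ in [sonorant], [coronal] and [dorsal], which are not among the given features.) Every other pair in the inventory differs on at least one listed feature.

ɣ, r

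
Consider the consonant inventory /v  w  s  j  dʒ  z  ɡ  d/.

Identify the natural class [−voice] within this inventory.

s

The feature [voice] marks segments produced with vocal-fold vibration. In this inventory /s/ lacks that property, so it is [−voice]; /v, w, j, dʒ, z, ɡ, d/ are [+voice].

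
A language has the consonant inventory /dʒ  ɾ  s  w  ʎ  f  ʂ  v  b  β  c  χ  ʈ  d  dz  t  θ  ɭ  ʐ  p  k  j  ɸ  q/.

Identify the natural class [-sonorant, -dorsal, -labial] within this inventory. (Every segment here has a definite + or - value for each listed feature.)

Eliminate segments failing any feature: /ɾ, w, ʎ, ɭ, j/ are [+sonorant]; /f, v, b, β, p, ɸ/ are [+labial]; /c, χ, k, q/ are [+dorsal]. The remaining /dʒ, s, ʂ, ʈ, d, dz, t, θ, ʐ/ satisfy [-sonorant], [-dorsal], [-labial].

dʒ, s, ʂ, ʈ, d, dz, t, θ, ʐ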